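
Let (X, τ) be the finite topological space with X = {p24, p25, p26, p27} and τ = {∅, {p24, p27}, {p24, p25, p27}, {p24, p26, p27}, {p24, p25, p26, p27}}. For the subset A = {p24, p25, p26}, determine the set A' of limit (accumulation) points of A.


A' = {p25, p26, p27}

For each x ∈ X, list the open sets U ∈ τ with x ∈ U, then check whether U ∩ (A ∖ {x}) ≠ ∅ for every such U.
  x = p24: open {p24, p27} ∋ x has {p24, p27} ∩ (A ∖ {p24}) = ∅, so x is NOT a limit point.
  x = p25: opens ∋ x are {p24, p25, p27}, {p24, p25, p26, p27}; each meets A ∖ {p25}, so x IS a limit point.
  x = p26: opens ∋ x are {p24, p26, p27}, {p24, p25, p26, p27}; each meets A ∖ {p26}, so x IS a limit point.
  x = p27: opens ∋ x are {p24, p27}, {p24, p25, p27}, {p24, p26, p27}, {p24, p25, p26, p27}; each meets A ∖ {p27}, so x IS a limit point.
Collecting: A' = {p25, p26, p27}.


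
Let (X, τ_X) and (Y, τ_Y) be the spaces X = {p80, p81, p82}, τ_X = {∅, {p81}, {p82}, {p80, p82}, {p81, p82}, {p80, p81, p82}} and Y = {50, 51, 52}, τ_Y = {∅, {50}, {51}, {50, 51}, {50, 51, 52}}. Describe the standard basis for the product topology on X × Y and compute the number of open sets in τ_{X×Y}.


Basis B = {∅ × ∅, {p81} × {50}, {p81} × {51}, {p82} × {50}, {p82} × {51}, {p80, p82} × {50}, {p80, p82} × {51}, {p81} × {50, 51}, {p81, p82} × {50}, {p81, p82} × {51}, {p82} × {50, 51}, {p80, p81, p82} × {50}, {p80, p81, p82} × {51}, {p81} × {50, 51, 52}, {p82} × {50, 51, 52}, {p80, p82} × {50, 51}, {p81, p82} × {50, 51}, {p80, p82} × {50, 51, 52}, {p80, p81, p82} × {50, 51}, {p81, p82} × {50, 51, 52}, {p80, p81, p82} × {50, 51, 52}}; |τ_{X×Y}| = 70.

Enumerate products U × V with U ∈ τ_X, V ∈ τ_Y (deduplicated):
  ∅ × ∅ = {} (∅)
  {p81} × {50} = {(p81,50)}
  {p81} × {51} = {(p81,51)}
  {p82} × {50} = {(p82,50)}
  {p82} × {51} = {(p82,51)}
  {p80, p82} × {50} = {(p80,50), (p82,50)}
  {p80, p82} × {51} = {(p80,51), (p82,51)}
  {p81} × {50, 51} = {(p81,50), (p81,51)}
  {p81, p82} × {50} = {(p81,50), (p82,50)}
  {p81, p82} × {51} = {(p81,51), (p82,51)}
  {p82} × {50, 51} = {(p82,50), (p82,51)}
  {p80, p81, p82} × {50} = {(p80,50), (p81,50), (p82,50)}
  {p80, p81, p82} × {51} = {(p80,51), (p81,51), (p82,51)}
  {p81} × {50, 51, 52} = {(p81,50), (p81,51), (p81,52)}
  {p82} × {50, 51, 52} = {(p82,50), (p82,51), (p82,52)}
  {p80, p82} × {50, 51} = {(p80,50), (p80,51), (p82,50), (p82,51)}
  {p81, p82} × {50, 51} = {(p81,50), (p81,51), (p82,50), (p82,51)}
  {p80, p82} × {50, 51, 52} = {(p80,50), (p80,51), (p80,52), (p82,50), (p82,51), (p82,52)}
  {p80, p81, p82} × {50, 51} = {(p80,50), (p80,51), (p81,50), (p81,51), (p82,50), (p82,51)}
  {p81, p82} × {50, 51, 52} = {(p81,50), (p81,51), (p81,52), (p82,50), (p82,51), (p82,52)}
  {p80, p81, p82} × {50, 51, 52} = {(p80,50), (p80,51), (p80,52), (p81,50), (p81,51), (p81,52), (p82,50), (p82,51), (p82,52)}
These 21 distinct sets form the basis B.
Close under arbitrary unions to get τ_{X×Y}; counting gives |τ_{X×Y}| = 70.


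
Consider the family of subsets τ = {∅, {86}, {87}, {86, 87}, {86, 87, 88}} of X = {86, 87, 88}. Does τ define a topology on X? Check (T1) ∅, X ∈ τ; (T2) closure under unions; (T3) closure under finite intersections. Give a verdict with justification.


τ IS a topology on X.

Axiom (T1): ∅ ∈ τ? Yes; X ∈ τ? Yes.
Axiom (T2/T3): check pairwise unions and intersections of members of τ.
All pairwise intersections and unions checked — each lies in τ. Therefore τ satisfies (T1), (T2), (T3): it IS a topology on X.


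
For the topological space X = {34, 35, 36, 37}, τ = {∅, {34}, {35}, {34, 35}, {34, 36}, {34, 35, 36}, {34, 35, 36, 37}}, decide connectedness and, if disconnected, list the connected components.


(X, τ) is connected.

Find clopen sets (U ∈ τ with X ∖ U ∈ τ):
  U = ∅, X ∖ U = {34, 35, 36, 37} — both open, so U is clopen.
  U = {34, 35, 36, 37}, X ∖ U = ∅ — both open, so U is clopen.
Only trivial clopens (∅ and X) exist, so (X, τ) is connected.
Compute connected components by grouping points that agree on all clopens:
  component: {34, 35, 36, 37}


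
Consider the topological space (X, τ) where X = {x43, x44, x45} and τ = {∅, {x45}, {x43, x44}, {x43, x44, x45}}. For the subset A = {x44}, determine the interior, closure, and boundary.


int(A) = ∅, cl(A) = {x43, x44}, ∂A = {x43, x44}.

Closed sets in (X, τ) are complements of opens:
  closed(X, τ) = {∅, {x45}, {x43, x44}, {x43, x44, x45}}.
int(A) = ⋃ {U ∈ τ : U ⊆ A}. Opens contained in A: ∅.
Taking the union of these: int(A) = ∅.
cl(A) = ⋂ {C closed : A ⊆ C}. Closed sets containing A: {x43, x44}, {x43, x44, x45}.
Intersecting these: cl(A) = {x43, x44}.
∂A = cl(A) ∖ int(A) = {x43, x44} ∖ ∅ = {x43, x44}.


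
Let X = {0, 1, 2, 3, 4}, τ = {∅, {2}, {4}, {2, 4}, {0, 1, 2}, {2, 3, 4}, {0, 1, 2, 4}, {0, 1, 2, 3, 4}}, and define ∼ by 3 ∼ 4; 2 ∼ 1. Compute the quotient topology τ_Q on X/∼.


X/∼ = {[0], [1=2], [3=4]}; |τ_Q| = 3.

Equivalence classes: [0], [1=2], [3=4].
Quotient map π: X → X/∼ sends 0 ↦ [0], 1 ↦ [1=2], 2 ↦ [1=2], 3 ↦ [3=4], 4 ↦ [3=4].
For each subset V ⊆ X/∼, compute π^{-1}(V) ⊆ X and check whether π^{-1}(V) ∈ τ. V is open in τ_Q iff π^{-1}(V) ∈ τ.
  V = {}: π^{-1}(V) = ∅ ∈ τ ✓.
  V = {[0]}: π^{-1}(V) = {0} ∉ τ ✗.
  V = {[1=2]}: π^{-1}(V) = {1, 2} ∉ τ ✗.
  V = {[0], [1=2]}: π^{-1}(V) = {0, 1, 2} ∈ τ ✓.
  V = {[3=4]}: π^{-1}(V) = {3, 4} ∉ τ ✗.
  V = {[0], [3=4]}: π^{-1}(V) = {0, 3, 4} ∉ τ ✗.
  V = {[1=2], [3=4]}: π^{-1}(V) = {1, 2, 3, 4} ∉ τ ✗.
  V = {[0], [1=2], [3=4]}: π^{-1}(V) = {0, 1, 2, 3, 4} ∈ τ ✓.
Open sets in the quotient: τ_Q = {{}, {[0], [1=2]}, {[0], [1=2], [3=4]}} (3 elements).


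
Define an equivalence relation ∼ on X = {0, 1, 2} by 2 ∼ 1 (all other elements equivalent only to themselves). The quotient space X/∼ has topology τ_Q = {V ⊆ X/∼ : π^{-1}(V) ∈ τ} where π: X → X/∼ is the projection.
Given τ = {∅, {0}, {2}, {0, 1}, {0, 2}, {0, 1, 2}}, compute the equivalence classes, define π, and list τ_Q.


X/∼ = {[0], [1=2]}; |τ_Q| = 3.

Equivalence classes: [0], [1=2].
Quotient map π: X → X/∼ sends 0 ↦ [0], 1 ↦ [1=2], 2 ↦ [1=2].
For each subset V ⊆ X/∼, compute π^{-1}(V) ⊆ X and check whether π^{-1}(V) ∈ τ. V is open in τ_Q iff π^{-1}(V) ∈ τ.
  V = {}: π^{-1}(V) = ∅ ∈ τ ✓.
  V = {[0]}: π^{-1}(V) = {0} ∈ τ ✓.
  V = {[1=2]}: π^{-1}(V) = {1, 2} ∉ τ ✗.
  V = {[0], [1=2]}: π^{-1}(V) = {0, 1, 2} ∈ τ ✓.
Open sets in the quotient: τ_Q = {{}, {[0]}, {[0], [1=2]}} (3 elements).


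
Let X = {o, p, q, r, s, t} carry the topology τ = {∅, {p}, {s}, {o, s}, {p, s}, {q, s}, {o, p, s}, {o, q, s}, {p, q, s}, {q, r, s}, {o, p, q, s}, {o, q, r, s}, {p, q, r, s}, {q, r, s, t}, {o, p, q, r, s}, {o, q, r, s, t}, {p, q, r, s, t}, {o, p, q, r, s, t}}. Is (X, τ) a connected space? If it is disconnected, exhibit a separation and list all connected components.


(X, τ) is disconnected; components = [{p}, {o, q, r, s, t}].

Find clopen sets (U ∈ τ with X ∖ U ∈ τ):
  U = ∅, X ∖ U = {o, p, q, r, s, t} — both open, so U is clopen.
  U = {p}, X ∖ U = {o, q, r, s, t} — both open, so U is clopen.
  U = {o, q, r, s, t}, X ∖ U = {p} — both open, so U is clopen.
  U = {o, p, q, r, s, t}, X ∖ U = ∅ — both open, so U is clopen.
Nontrivial clopen(s) exist: e.g. {o, q, r, s, t}. So (X, τ) is disconnected.
Compute connected components by grouping points that agree on all clopens:
  component: {p}
  component: {o, q, r, s, t}


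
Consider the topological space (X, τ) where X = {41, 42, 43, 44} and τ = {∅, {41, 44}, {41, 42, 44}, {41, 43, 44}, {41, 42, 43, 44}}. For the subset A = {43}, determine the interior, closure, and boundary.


int(A) = ∅, cl(A) = {43}, ∂A = {43}.

Closed sets in (X, τ) are complements of opens:
  closed(X, τ) = {∅, {42}, {43}, {42, 43}, {41, 42, 43, 44}}.
int(A) = ⋃ {U ∈ τ : U ⊆ A}. Opens contained in A: ∅.
Taking the union of these: int(A) = ∅.
cl(A) = ⋂ {C closed : A ⊆ C}. Closed sets containing A: {43}, {42, 43}, {41, 42, 43, 44}.
Intersecting these: cl(A) = {43}.
∂A = cl(A) ∖ int(A) = {43} ∖ ∅ = {43}.


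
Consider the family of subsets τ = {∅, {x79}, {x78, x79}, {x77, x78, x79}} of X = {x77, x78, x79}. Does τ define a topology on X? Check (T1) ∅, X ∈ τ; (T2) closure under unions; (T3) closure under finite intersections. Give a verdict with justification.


τ IS a topology on X.

Axiom (T1): ∅ ∈ τ? Yes; X ∈ τ? Yes.
Axiom (T2/T3): check pairwise unions and intersections of members of τ.
All pairwise intersections and unions checked — each lies in τ. Therefore τ satisfies (T1), (T2), (T3): it IS a topology on X.


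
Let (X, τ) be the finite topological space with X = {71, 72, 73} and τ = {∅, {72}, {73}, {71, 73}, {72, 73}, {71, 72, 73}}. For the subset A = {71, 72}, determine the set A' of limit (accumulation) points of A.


A' = ∅

For each x ∈ X, list the open sets U ∈ τ with x ∈ U, then check whether U ∩ (A ∖ {x}) ≠ ∅ for every such U.
  x = 71: open {71, 73} ∋ x has {71, 73} ∩ (A ∖ {71}) = ∅, so x is NOT a limit point.
  x = 72: open {72} ∋ x has {72} ∩ (A ∖ {72}) = ∅, so x is NOT a limit point.
  x = 73: open {73} ∋ x has {73} ∩ (A ∖ {73}) = ∅, so x is NOT a limit point.
Collecting: A' = ∅.


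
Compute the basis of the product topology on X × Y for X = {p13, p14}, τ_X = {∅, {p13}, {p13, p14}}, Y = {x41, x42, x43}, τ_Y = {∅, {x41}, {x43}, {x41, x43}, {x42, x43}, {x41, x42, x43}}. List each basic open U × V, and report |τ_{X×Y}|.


Basis B = {∅ × ∅, {p13} × {x41}, {p13} × {x43}, {p13} × {x41, x43}, {p13, p14} × {x41}, {p13} × {x42, x43}, {p13, p14} × {x43}, {p13} × {x41, x42, x43}, {p13, p14} × {x41, x43}, {p13, p14} × {x42, x43}, {p13, p14} × {x41, x42, x43}}; |τ_{X×Y}| = 18.

Enumerate products U × V with U ∈ τ_X, V ∈ τ_Y (deduplicated):
  ∅ × ∅ = {} (∅)
  {p13} × {x41} = {(p13,x41)}
  {p13} × {x43} = {(p13,x43)}
  {p13} × {x41, x43} = {(p13,x41), (p13,x43)}
  {p13, p14} × {x41} = {(p13,x41), (p14,x41)}
  {p13} × {x42, x43} = {(p13,x42), (p13,x43)}
  {p13, p14} × {x43} = {(p13,x43), (p14,x43)}
  {p13} × {x41, x42, x43} = {(p13,x41), (p13,x42), (p13,x43)}
  {p13, p14} × {x41, x43} = {(p13,x41), (p13,x43), (p14,x41), (p14,x43)}
  {p13, p14} × {x42, x43} = {(p13,x42), (p13,x43), (p14,x42), (p14,x43)}
  {p13, p14} × {x41, x42, x43} = {(p13,x41), (p13,x42), (p13,x43), (p14,x41), (p14,x42), (p14,x43)}
These 11 distinct sets form the basis B.
Close under arbitrary unions to get τ_{X×Y}; counting gives |τ_{X×Y}| = 18.


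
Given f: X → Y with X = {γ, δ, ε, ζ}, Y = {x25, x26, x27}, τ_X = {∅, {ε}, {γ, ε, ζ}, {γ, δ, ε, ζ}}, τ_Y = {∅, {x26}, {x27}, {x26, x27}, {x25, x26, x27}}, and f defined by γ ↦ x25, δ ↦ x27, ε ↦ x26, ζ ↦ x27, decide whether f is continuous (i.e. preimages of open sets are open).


f is NOT continuous.

Compute f^{-1}(U) for each U ∈ τ_Y:
  U = ∅: f^{-1}(U) = ∅ ∈ τ_X ✓.
  U = {x26}: f^{-1}(U) = {ε} ∈ τ_X ✓.
  U = {x27}: f^{-1}(U) = {δ, ζ} ∉ τ_X ✗.
  U = {x26, x27}: f^{-1}(U) = {δ, ε, ζ} ∉ τ_X ✗.
  U = {x25, x26, x27}: f^{-1}(U) = {γ, δ, ε, ζ} ∈ τ_X ✓.
Found U = {x27} with f^{-1}(U) = {δ, ζ} not in τ_X. Therefore f is NOT continuous.


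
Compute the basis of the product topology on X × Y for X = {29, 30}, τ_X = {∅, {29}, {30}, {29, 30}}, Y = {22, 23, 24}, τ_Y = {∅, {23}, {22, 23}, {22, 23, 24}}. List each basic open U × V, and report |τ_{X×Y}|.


Basis B = {∅ × ∅, {29} × {23}, {30} × {23}, {29} × {22, 23}, {29, 30} × {23}, {30} × {22, 23}, {29} × {22, 23, 24}, {30} × {22, 23, 24}, {29, 30} × {22, 23}, {29, 30} × {22, 23, 24}}; |τ_{X×Y}| = 16.

Enumerate products U × V with U ∈ τ_X, V ∈ τ_Y (deduplicated):
  ∅ × ∅ = {} (∅)
  {29} × {23} = {(29,23)}
  {30} × {23} = {(30,23)}
  {29} × {22, 23} = {(29,22), (29,23)}
  {29, 30} × {23} = {(29,23), (30,23)}
  {30} × {22, 23} = {(30,22), (30,23)}
  {29} × {22, 23, 24} = {(29,22), (29,23), (29,24)}
  {30} × {22, 23, 24} = {(30,22), (30,23), (30,24)}
  {29, 30} × {22, 23} = {(29,22), (29,23), (30,22), (30,23)}
  {29, 30} × {22, 23, 24} = {(29,22), (29,23), (29,24), (30,22), (30,23), (30,24)}
These 10 distinct sets form the basis B.
Close under arbitrary unions to get τ_{X×Y}; counting gives |τ_{X×Y}| = 16.


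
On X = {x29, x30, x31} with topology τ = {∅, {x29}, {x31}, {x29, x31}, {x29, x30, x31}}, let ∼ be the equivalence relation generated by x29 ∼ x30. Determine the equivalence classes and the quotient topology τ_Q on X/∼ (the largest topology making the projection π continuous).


X/∼ = {[x29=x30], [x31]}; |τ_Q| = 3.

Equivalence classes: [x29=x30], [x31].
Quotient map π: X → X/∼ sends x29 ↦ [x29=x30], x30 ↦ [x29=x30], x31 ↦ [x31].
For each subset V ⊆ X/∼, compute π^{-1}(V) ⊆ X and check whether π^{-1}(V) ∈ τ. V is open in τ_Q iff π^{-1}(V) ∈ τ.
  V = {}: π^{-1}(V) = ∅ ∈ τ ✓.
  V = {[x29=x30]}: π^{-1}(V) = {x29, x30} ∉ τ ✗.
  V = {[x31]}: π^{-1}(V) = {x31} ∈ τ ✓.
  V = {[x29=x30], [x31]}: π^{-1}(V) = {x29, x30, x31} ∈ τ ✓.
Open sets in the quotient: τ_Q = {{}, {[x31]}, {[x29=x30], [x31]}} (3 elements).


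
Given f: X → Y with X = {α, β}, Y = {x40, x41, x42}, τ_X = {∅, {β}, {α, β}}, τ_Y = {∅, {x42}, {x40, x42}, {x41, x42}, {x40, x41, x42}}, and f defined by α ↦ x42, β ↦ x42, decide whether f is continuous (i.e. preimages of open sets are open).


f IS continuous.

Compute f^{-1}(U) for each U ∈ τ_Y:
  U = ∅: f^{-1}(U) = ∅ ∈ τ_X ✓.
  U = {x42}: f^{-1}(U) = {α, β} ∈ τ_X ✓.
  U = {x40, x42}: f^{-1}(U) = {α, β} ∈ τ_X ✓.
  U = {x41, x42}: f^{-1}(U) = {α, β} ∈ τ_X ✓.
  U = {x40, x41, x42}: f^{-1}(U) = {α, β} ∈ τ_X ✓.
Every preimage lies in τ_X, so f IS continuous.


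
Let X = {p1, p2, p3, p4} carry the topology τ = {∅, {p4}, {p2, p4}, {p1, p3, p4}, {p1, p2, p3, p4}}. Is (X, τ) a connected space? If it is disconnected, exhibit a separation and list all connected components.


(X, τ) is connected.

Find clopen sets (U ∈ τ with X ∖ U ∈ τ):
  U = ∅, X ∖ U = {p1, p2, p3, p4} — both open, so U is clopen.
  U = {p1, p2, p3, p4}, X ∖ U = ∅ — both open, so U is clopen.
Only trivial clopens (∅ and X) exist, so (X, τ) is connected.
Compute connected components by grouping points that agree on all clopens:
  component: {p1, p2, p3, p4}


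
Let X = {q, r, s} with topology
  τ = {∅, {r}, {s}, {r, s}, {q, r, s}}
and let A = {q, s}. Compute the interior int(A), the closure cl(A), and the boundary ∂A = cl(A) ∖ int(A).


int(A) = {s}, cl(A) = {q, s}, ∂A = {q}.

Closed sets in (X, τ) are complements of opens:
  closed(X, τ) = {∅, {q}, {q, r}, {q, s}, {q, r, s}}.
int(A) = ⋃ {U ∈ τ : U ⊆ A}. Opens contained in A: ∅, {s}.
Taking the union of these: int(A) = {s}.
cl(A) = ⋂ {C closed : A ⊆ C}. Closed sets containing A: {q, s}, {q, r, s}.
Intersecting these: cl(A) = {q, s}.
∂A = cl(A) ∖ int(A) = {q, s} ∖ {s} = {q}.


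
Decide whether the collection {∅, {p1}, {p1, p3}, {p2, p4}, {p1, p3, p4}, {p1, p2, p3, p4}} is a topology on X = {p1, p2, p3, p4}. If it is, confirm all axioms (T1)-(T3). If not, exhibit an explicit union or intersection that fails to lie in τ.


τ is NOT a topology on X.

Axiom (T1): ∅ ∈ τ? Yes; X ∈ τ? Yes.
Axiom (T2/T3): check pairwise unions and intersections of members of τ.
Counterexample for (T2): {p1} ∪ {p2, p4} = {p1, p2, p4} ∉ τ. Therefore τ is NOT a topology.


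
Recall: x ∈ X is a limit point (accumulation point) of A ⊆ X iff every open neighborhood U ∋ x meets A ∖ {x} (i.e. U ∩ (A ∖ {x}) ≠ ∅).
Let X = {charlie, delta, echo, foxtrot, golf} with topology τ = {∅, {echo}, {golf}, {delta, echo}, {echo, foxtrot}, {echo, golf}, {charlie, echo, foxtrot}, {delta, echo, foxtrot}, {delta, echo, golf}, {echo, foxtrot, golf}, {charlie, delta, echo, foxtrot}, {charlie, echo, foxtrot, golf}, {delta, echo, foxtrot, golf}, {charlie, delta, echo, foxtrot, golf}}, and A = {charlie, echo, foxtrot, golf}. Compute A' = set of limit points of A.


A' = {charlie, delta, foxtrot}

For each x ∈ X, list the open sets U ∈ τ with x ∈ U, then check whether U ∩ (A ∖ {x}) ≠ ∅ for every such U.
  x = charlie: opens ∋ x are {charlie, echo, foxtrot}, {charlie, delta, echo, foxtrot}, {charlie, echo, foxtrot, golf}, {charlie, delta, echo, foxtrot, golf}; each meets A ∖ {charlie}, so x IS a limit point.
  x = delta: opens ∋ x are {delta, echo}, {delta, echo, foxtrot}, {delta, echo, golf}, {charlie, delta, echo, foxtrot}, {delta, echo, foxtrot, golf}, {charlie, delta, echo, foxtrot, golf}; each meets A ∖ {delta}, so x IS a limit point.
  x = echo: open {echo} ∋ x has {echo} ∩ (A ∖ {echo}) = ∅, so x is NOT a limit point.
  x = foxtrot: opens ∋ x are {echo, foxtrot}, {charlie, echo, foxtrot}, {delta, echo, foxtrot}, {echo, foxtrot, golf}, {charlie, delta, echo, foxtrot}, {charlie, echo, foxtrot, golf}, {delta, echo, foxtrot, golf}, {charlie, delta, echo, foxtrot, golf}; each meets A ∖ {foxtrot}, so x IS a limit point.
  x = golf: open {golf} ∋ x has {golf} ∩ (A ∖ {golf}) = ∅, so x is NOT a limit point.
Collecting: A' = {charlie, delta, foxtrot}.


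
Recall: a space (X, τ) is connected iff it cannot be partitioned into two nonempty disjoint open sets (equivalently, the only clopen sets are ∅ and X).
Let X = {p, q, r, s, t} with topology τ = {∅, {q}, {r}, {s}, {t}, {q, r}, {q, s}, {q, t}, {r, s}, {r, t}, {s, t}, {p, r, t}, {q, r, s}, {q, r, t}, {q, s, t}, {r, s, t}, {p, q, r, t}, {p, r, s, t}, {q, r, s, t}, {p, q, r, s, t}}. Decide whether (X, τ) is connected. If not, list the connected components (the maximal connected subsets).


(X, τ) is disconnected; components = [{q}, {s}, {p, r, t}].

Find clopen sets (U ∈ τ with X ∖ U ∈ τ):
  U = ∅, X ∖ U = {p, q, r, s, t} — both open, so U is clopen.
  U = {q}, X ∖ U = {p, r, s, t} — both open, so U is clopen.
  U = {s}, X ∖ U = {p, q, r, t} — both open, so U is clopen.
  U = {q, s}, X ∖ U = {p, r, t} — both open, so U is clopen.
  U = {p, r, t}, X ∖ U = {q, s} — both open, so U is clopen.
  U = {p, q, r, t}, X ∖ U = {s} — both open, so U is clopen.
  U = {p, r, s, t}, X ∖ U = {q} — both open, so U is clopen.
  U = {p, q, r, s, t}, X ∖ U = ∅ — both open, so U is clopen.
Nontrivial clopen(s) exist: e.g. {p, r, s, t}. So (X, τ) is disconnected.
Compute connected components by grouping points that agree on all clopens:
  component: {q}
  component: {s}
  component: {p, r, t}


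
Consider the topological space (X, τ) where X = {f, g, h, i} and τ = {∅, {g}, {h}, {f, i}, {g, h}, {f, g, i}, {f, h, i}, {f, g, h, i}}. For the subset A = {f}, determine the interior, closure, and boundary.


int(A) = ∅, cl(A) = {f, i}, ∂A = {f, i}.

Closed sets in (X, τ) are complements of opens:
  closed(X, τ) = {∅, {g}, {h}, {f, i}, {g, h}, {f, g, i}, {f, h, i}, {f, g, h, i}}.
int(A) = ⋃ {U ∈ τ : U ⊆ A}. Opens contained in A: ∅.
Taking the union of these: int(A) = ∅.
cl(A) = ⋂ {C closed : A ⊆ C}. Closed sets containing A: {f, i}, {f, g, i}, {f, h, i}, {f, g, h, i}.
Intersecting these: cl(A) = {f, i}.
∂A = cl(A) ∖ int(A) = {f, i} ∖ ∅ = {f, i}.


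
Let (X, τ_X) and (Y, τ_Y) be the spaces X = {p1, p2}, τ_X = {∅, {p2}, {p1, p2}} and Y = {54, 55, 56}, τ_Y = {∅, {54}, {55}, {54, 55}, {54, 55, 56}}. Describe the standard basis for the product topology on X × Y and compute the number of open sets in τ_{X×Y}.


Basis B = {∅ × ∅, {p2} × {54}, {p2} × {55}, {p1, p2} × {54}, {p1, p2} × {55}, {p2} × {54, 55}, {p2} × {54, 55, 56}, {p1, p2} × {54, 55}, {p1, p2} × {54, 55, 56}}; |τ_{X×Y}| = 14.

Enumerate products U × V with U ∈ τ_X, V ∈ τ_Y (deduplicated):
  ∅ × ∅ = {} (∅)
  {p2} × {54} = {(p2,54)}
  {p2} × {55} = {(p2,55)}
  {p1, p2} × {54} = {(p1,54), (p2,54)}
  {p1, p2} × {55} = {(p1,55), (p2,55)}
  {p2} × {54, 55} = {(p2,54), (p2,55)}
  {p2} × {54, 55, 56} = {(p2,54), (p2,55), (p2,56)}
  {p1, p2} × {54, 55} = {(p1,54), (p1,55), (p2,54), (p2,55)}
  {p1, p2} × {54, 55, 56} = {(p1,54), (p1,55), (p1,56), (p2,54), (p2,55), (p2,56)}
These 9 distinct sets form the basis B.
Close under arbitrary unions to get τ_{X×Y}; counting gives |τ_{X×Y}| = 14.


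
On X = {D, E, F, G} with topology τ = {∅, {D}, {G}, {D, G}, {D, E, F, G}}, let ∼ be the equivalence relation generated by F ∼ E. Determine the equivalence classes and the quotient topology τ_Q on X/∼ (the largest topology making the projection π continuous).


X/∼ = {[D], [E=F], [G]}; |τ_Q| = 5.

Equivalence classes: [D], [E=F], [G].
Quotient map π: X → X/∼ sends D ↦ [D], E ↦ [E=F], F ↦ [E=F], G ↦ [G].
For each subset V ⊆ X/∼, compute π^{-1}(V) ⊆ X and check whether π^{-1}(V) ∈ τ. V is open in τ_Q iff π^{-1}(V) ∈ τ.
  V = {}: π^{-1}(V) = ∅ ∈ τ ✓.
  V = {[D]}: π^{-1}(V) = {D} ∈ τ ✓.
  V = {[E=F]}: π^{-1}(V) = {E, F} ∉ τ ✗.
  V = {[D], [E=F]}: π^{-1}(V) = {D, E, F} ∉ τ ✗.
  V = {[G]}: π^{-1}(V) = {G} ∈ τ ✓.
  V = {[D], [G]}: π^{-1}(V) = {D, G} ∈ τ ✓.
  V = {[E=F], [G]}: π^{-1}(V) = {E, F, G} ∉ τ ✗.
  V = {[D], [E=F], [G]}: π^{-1}(V) = {D, E, F, G} ∈ τ ✓.
Open sets in the quotient: τ_Q = {{}, {[D]}, {[G]}, {[D], [G]}, {[D], [E=F], [G]}} (5 elements).


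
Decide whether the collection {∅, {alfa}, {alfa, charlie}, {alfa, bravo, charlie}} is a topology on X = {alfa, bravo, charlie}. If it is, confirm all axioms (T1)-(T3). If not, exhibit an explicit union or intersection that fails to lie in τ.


τ IS a topology on X.

Axiom (T1): ∅ ∈ τ? Yes; X ∈ τ? Yes.
Axiom (T2/T3): check pairwise unions and intersections of members of τ.
All pairwise intersections and unions checked — each lies in τ. Therefore τ satisfies (T1), (T2), (T3): it IS a topology on X.


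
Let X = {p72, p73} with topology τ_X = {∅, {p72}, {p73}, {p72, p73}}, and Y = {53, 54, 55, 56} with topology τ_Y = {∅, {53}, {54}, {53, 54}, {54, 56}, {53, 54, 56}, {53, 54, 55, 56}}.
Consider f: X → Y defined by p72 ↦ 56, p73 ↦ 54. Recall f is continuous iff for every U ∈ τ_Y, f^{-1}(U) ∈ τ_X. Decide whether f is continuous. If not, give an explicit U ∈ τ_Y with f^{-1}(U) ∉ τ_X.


f IS continuous.

Compute f^{-1}(U) for each U ∈ τ_Y:
  U = ∅: f^{-1}(U) = ∅ ∈ τ_X ✓.
  U = {53}: f^{-1}(U) = ∅ ∈ τ_X ✓.
  U = {54}: f^{-1}(U) = {p73} ∈ τ_X ✓.
  U = {53, 54}: f^{-1}(U) = {p73} ∈ τ_X ✓.
  U = {54, 56}: f^{-1}(U) = {p72, p73} ∈ τ_X ✓.
  U = {53, 54, 56}: f^{-1}(U) = {p72, p73} ∈ τ_X ✓.
  U = {53, 54, 55, 56}: f^{-1}(U) = {p72, p73} ∈ τ_X ✓.
Every preimage lies in τ_X, so f IS continuous.


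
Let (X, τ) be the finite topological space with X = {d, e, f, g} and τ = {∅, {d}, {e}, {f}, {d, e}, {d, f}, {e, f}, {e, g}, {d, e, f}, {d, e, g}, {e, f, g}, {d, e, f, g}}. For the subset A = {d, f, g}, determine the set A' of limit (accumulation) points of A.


A' = ∅

For each x ∈ X, list the open sets U ∈ τ with x ∈ U, then check whether U ∩ (A ∖ {x}) ≠ ∅ for every such U.
  x = d: open {d} ∋ x has {d} ∩ (A ∖ {d}) = ∅, so x is NOT a limit point.
  x = e: open {e} ∋ x has {e} ∩ (A ∖ {e}) = ∅, so x is NOT a limit point.
  x = f: open {f} ∋ x has {f} ∩ (A ∖ {f}) = ∅, so x is NOT a limit point.
  x = g: open {e, g} ∋ x has {e, g} ∩ (A ∖ {g}) = ∅, so x is NOT a limit point.
Collecting: A' = ∅.


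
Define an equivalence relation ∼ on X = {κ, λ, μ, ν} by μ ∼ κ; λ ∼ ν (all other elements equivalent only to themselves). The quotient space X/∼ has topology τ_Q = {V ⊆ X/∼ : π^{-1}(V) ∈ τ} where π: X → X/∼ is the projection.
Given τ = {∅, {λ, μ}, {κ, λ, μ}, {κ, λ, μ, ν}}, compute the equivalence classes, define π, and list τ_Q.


X/∼ = {[κ=μ], [λ=ν]}; |τ_Q| = 2.

Equivalence classes: [κ=μ], [λ=ν].
Quotient map π: X → X/∼ sends κ ↦ [κ=μ], λ ↦ [λ=ν], μ ↦ [κ=μ], ν ↦ [λ=ν].
For each subset V ⊆ X/∼, compute π^{-1}(V) ⊆ X and check whether π^{-1}(V) ∈ τ. V is open in τ_Q iff π^{-1}(V) ∈ τ.
  V = {}: π^{-1}(V) = ∅ ∈ τ ✓.
  V = {[κ=μ]}: π^{-1}(V) = {κ, μ} ∉ τ ✗.
  V = {[λ=ν]}: π^{-1}(V) = {λ, ν} ∉ τ ✗.
  V = {[κ=μ], [λ=ν]}: π^{-1}(V) = {κ, λ, μ, ν} ∈ τ ✓.
Open sets in the quotient: τ_Q = {{}, {[κ=μ], [λ=ν]}} (2 elements).


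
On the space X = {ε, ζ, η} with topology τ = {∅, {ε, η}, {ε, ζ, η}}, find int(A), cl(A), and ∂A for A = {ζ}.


int(A) = ∅, cl(A) = {ζ}, ∂A = {ζ}.

Closed sets in (X, τ) are complements of opens:
  closed(X, τ) = {∅, {ζ}, {ε, ζ, η}}.
int(A) = ⋃ {U ∈ τ : U ⊆ A}. Opens contained in A: ∅.
Taking the union of these: int(A) = ∅.
cl(A) = ⋂ {C closed : A ⊆ C}. Closed sets containing A: {ζ}, {ε, ζ, η}.
Intersecting these: cl(A) = {ζ}.
∂A = cl(A) ∖ int(A) = {ζ} ∖ ∅ = {ζ}.


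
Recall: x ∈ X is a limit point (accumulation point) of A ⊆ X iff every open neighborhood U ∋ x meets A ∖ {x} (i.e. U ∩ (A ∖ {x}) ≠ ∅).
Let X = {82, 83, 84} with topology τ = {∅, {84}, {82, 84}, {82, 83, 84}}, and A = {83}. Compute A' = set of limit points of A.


A' = ∅

For each x ∈ X, list the open sets U ∈ τ with x ∈ U, then check whether U ∩ (A ∖ {x}) ≠ ∅ for every such U.
  x = 82: open {82, 84} ∋ x has {82, 84} ∩ (A ∖ {82}) = ∅, so x is NOT a limit point.
  x = 83: open {82, 83, 84} ∋ x has {82, 83, 84} ∩ (A ∖ {83}) = ∅, so x is NOT a limit point.
  x = 84: open {84} ∋ x has {84} ∩ (A ∖ {84}) = ∅, so x is NOT a limit point.
Collecting: A' = ∅.


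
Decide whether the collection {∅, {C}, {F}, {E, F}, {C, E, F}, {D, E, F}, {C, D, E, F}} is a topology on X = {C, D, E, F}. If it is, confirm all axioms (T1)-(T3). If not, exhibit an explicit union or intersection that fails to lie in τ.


τ is NOT a topology on X.

Axiom (T1): ∅ ∈ τ? Yes; X ∈ τ? Yes.
Axiom (T2/T3): check pairwise unions and intersections of members of τ.
Counterexample for (T2): {C} ∪ {F} = {C, F} ∉ τ. Therefore τ is NOT a topology.


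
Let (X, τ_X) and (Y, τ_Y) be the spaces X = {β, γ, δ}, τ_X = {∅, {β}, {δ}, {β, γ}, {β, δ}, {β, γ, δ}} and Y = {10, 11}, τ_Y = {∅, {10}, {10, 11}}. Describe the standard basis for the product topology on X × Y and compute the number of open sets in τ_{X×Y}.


Basis B = {∅ × ∅, {β} × {10}, {δ} × {10}, {β} × {10, 11}, {β, γ} × {10}, {β, δ} × {10}, {δ} × {10, 11}, {β, γ, δ} × {10}, {β, γ} × {10, 11}, {β, δ} × {10, 11}, {β, γ, δ} × {10, 11}}; |τ_{X×Y}| = 18.

Enumerate products U × V with U ∈ τ_X, V ∈ τ_Y (deduplicated):
  ∅ × ∅ = {} (∅)
  {β} × {10} = {(β,10)}
  {δ} × {10} = {(δ,10)}
  {β} × {10, 11} = {(β,10), (β,11)}
  {β, γ} × {10} = {(β,10), (γ,10)}
  {β, δ} × {10} = {(β,10), (δ,10)}
  {δ} × {10, 11} = {(δ,10), (δ,11)}
  {β, γ, δ} × {10} = {(β,10), (γ,10), (δ,10)}
  {β, γ} × {10, 11} = {(β,10), (β,11), (γ,10), (γ,11)}
  {β, δ} × {10, 11} = {(β,10), (β,11), (δ,10), (δ,11)}
  {β, γ, δ} × {10, 11} = {(β,10), (β,11), (γ,10), (γ,11), (δ,10), (δ,11)}
These 11 distinct sets form the basis B.
Close under arbitrary unions to get τ_{X×Y}; counting gives |τ_{X×Y}| = 18.


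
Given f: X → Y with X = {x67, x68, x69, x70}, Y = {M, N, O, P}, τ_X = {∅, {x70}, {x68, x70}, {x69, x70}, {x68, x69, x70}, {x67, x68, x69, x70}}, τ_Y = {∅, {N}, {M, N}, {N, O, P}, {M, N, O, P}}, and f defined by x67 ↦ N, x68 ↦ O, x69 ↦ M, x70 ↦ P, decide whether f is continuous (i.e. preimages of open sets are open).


f is NOT continuous.

Compute f^{-1}(U) for each U ∈ τ_Y:
  U = ∅: f^{-1}(U) = ∅ ∈ τ_X ✓.
  U = {N}: f^{-1}(U) = {x67} ∉ τ_X ✗.
  U = {M, N}: f^{-1}(U) = {x67, x69} ∉ τ_X ✗.
  U = {N, O, P}: f^{-1}(U) = {x67, x68, x70} ∉ τ_X ✗.
  U = {M, N, O, P}: f^{-1}(U) = {x67, x68, x69, x70} ∈ τ_X ✓.
Found U = {N} with f^{-1}(U) = {x67} not in τ_X. Therefore f is NOT continuous.


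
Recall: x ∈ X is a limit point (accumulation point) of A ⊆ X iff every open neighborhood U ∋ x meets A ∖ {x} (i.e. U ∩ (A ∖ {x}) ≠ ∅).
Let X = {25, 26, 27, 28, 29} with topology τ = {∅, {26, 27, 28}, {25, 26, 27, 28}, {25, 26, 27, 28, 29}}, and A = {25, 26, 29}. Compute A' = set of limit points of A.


A' = {25, 27, 28, 29}

For each x ∈ X, list the open sets U ∈ τ with x ∈ U, then check whether U ∩ (A ∖ {x}) ≠ ∅ for every such U.
  x = 25: opens ∋ x are {25, 26, 27, 28}, {25, 26, 27, 28, 29}; each meets A ∖ {25}, so x IS a limit point.
  x = 26: open {26, 27, 28} ∋ x has {26, 27, 28} ∩ (A ∖ {26}) = ∅, so x is NOT a limit point.
  x = 27: opens ∋ x are {26, 27, 28}, {25, 26, 27, 28}, {25, 26, 27, 28, 29}; each meets A ∖ {27}, so x IS a limit point.
  x = 28: opens ∋ x are {26, 27, 28}, {25, 26, 27, 28}, {25, 26, 27, 28, 29}; each meets A ∖ {28}, so x IS a limit point.
  x = 29: opens ∋ x are {25, 26, 27, 28, 29}; each meets A ∖ {29}, so x IS a limit point.
Collecting: A' = {25, 27, 28, 29}.


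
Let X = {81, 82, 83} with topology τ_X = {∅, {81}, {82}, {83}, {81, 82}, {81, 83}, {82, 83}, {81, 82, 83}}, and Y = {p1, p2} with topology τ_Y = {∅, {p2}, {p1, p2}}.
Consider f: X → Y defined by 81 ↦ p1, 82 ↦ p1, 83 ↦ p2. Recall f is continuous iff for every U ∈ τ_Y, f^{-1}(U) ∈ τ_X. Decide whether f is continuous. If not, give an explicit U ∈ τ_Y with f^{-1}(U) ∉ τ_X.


f IS continuous.

Compute f^{-1}(U) for each U ∈ τ_Y:
  U = ∅: f^{-1}(U) = ∅ ∈ τ_X ✓.
  U = {p2}: f^{-1}(U) = {83} ∈ τ_X ✓.
  U = {p1, p2}: f^{-1}(U) = {81, 82, 83} ∈ τ_X ✓.
Every preimage lies in τ_X, so f IS continuous.


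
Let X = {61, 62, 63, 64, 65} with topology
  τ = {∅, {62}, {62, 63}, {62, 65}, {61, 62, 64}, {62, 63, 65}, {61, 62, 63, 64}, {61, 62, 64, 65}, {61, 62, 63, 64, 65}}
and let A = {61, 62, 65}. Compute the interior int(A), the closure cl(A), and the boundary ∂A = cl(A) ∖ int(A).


int(A) = {62, 65}, cl(A) = {61, 62, 63, 64, 65}, ∂A = {61, 63, 64}.

Closed sets in (X, τ) are complements of opens:
  closed(X, τ) = {∅, {63}, {65}, {61, 64}, {63, 65}, {61, 63, 64}, {61, 64, 65}, {61, 63, 64, 65}, {61, 62, 63, 64, 65}}.
int(A) = ⋃ {U ∈ τ : U ⊆ A}. Opens contained in A: ∅, {62}, {62, 65}.
Taking the union of these: int(A) = {62, 65}.
cl(A) = ⋂ {C closed : A ⊆ C}. Closed sets containing A: {61, 62, 63, 64, 65}.
Intersecting these: cl(A) = {61, 62, 63, 64, 65}.
∂A = cl(A) ∖ int(A) = {61, 62, 63, 64, 65} ∖ {62, 65} = {61, 63, 64}.


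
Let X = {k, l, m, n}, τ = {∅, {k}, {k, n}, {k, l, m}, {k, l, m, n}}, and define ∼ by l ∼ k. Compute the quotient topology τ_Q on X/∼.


X/∼ = {[k=l], [m], [n]}; |τ_Q| = 3.

Equivalence classes: [k=l], [m], [n].
Quotient map π: X → X/∼ sends k ↦ [k=l], l ↦ [k=l], m ↦ [m], n ↦ [n].
For each subset V ⊆ X/∼, compute π^{-1}(V) ⊆ X and check whether π^{-1}(V) ∈ τ. V is open in τ_Q iff π^{-1}(V) ∈ τ.
  V = {}: π^{-1}(V) = ∅ ∈ τ ✓.
  V = {[k=l]}: π^{-1}(V) = {k, l} ∉ τ ✗.
  V = {[m]}: π^{-1}(V) = {m} ∉ τ ✗.
  V = {[k=l], [m]}: π^{-1}(V) = {k, l, m} ∈ τ ✓.
  V = {[n]}: π^{-1}(V) = {n} ∉ τ ✗.
  V = {[k=l], [n]}: π^{-1}(V) = {k, l, n} ∉ τ ✗.
  V = {[m], [n]}: π^{-1}(V) = {m, n} ∉ τ ✗.
  V = {[k=l], [m], [n]}: π^{-1}(V) = {k, l, m, n} ∈ τ ✓.
Open sets in the quotient: τ_Q = {{}, {[k=l], [m]}, {[k=l], [m], [n]}} (3 elements).


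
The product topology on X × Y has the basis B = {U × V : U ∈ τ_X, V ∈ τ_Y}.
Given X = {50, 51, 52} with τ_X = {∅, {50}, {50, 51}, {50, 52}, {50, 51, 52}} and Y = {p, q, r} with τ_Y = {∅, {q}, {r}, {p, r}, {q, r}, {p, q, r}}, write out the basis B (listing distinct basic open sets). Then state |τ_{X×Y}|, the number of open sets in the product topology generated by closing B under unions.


Basis B = {∅ × ∅, {50} × {q}, {50} × {r}, {50} × {p, r}, {50} × {q, r}, {50, 51} × {q}, {50, 52} × {q}, {50, 51} × {r}, {50, 52} × {r}, {50} × {p, q, r}, {50, 51, 52} × {q}, {50, 51, 52} × {r}, {50, 51} × {p, r}, {50, 52} × {p, r}, {50, 51} × {q, r}, {50, 52} × {q, r}, {50, 51} × {p, q, r}, {50, 52} × {p, q, r}, {50, 51, 52} × {p, r}, {50, 51, 52} × {q, r}, {50, 51, 52} × {p, q, r}}; |τ_{X×Y}| = 70.

Enumerate products U × V with U ∈ τ_X, V ∈ τ_Y (deduplicated):
  ∅ × ∅ = {} (∅)
  {50} × {q} = {(50,q)}
  {50} × {r} = {(50,r)}
  {50} × {p, r} = {(50,p), (50,r)}
  {50} × {q, r} = {(50,q), (50,r)}
  {50, 51} × {q} = {(50,q), (51,q)}
  {50, 52} × {q} = {(50,q), (52,q)}
  {50, 51} × {r} = {(50,r), (51,r)}
  {50, 52} × {r} = {(50,r), (52,r)}
  {50} × {p, q, r} = {(50,p), (50,q), (50,r)}
  {50, 51, 52} × {q} = {(50,q), (51,q), (52,q)}
  {50, 51, 52} × {r} = {(50,r), (51,r), (52,r)}
  {50, 51} × {p, r} = {(50,p), (50,r), (51,p), (51,r)}
  {50, 52} × {p, r} = {(50,p), (50,r), (52,p), (52,r)}
  {50, 51} × {q, r} = {(50,q), (50,r), (51,q), (51,r)}
  {50, 52} × {q, r} = {(50,q), (50,r), (52,q), (52,r)}
  {50, 51} × {p, q, r} = {(50,p), (50,q), (50,r), (51,p), (51,q), (51,r)}
  {50, 52} × {p, q, r} = {(50,p), (50,q), (50,r), (52,p), (52,q), (52,r)}
  {50, 51, 52} × {p, r} = {(50,p), (50,r), (51,p), (51,r), (52,p), (52,r)}
  {50, 51, 52} × {q, r} = {(50,q), (50,r), (51,q), (51,r), (52,q), (52,r)}
  {50, 51, 52} × {p, q, r} = {(50,p), (50,q), (50,r), (51,p), (51,q), (51,r), (52,p), (52,q), (52,r)}
These 21 distinct sets form the basis B.
Close under arbitrary unions to get τ_{X×Y}; counting gives |τ_{X×Y}| = 70.


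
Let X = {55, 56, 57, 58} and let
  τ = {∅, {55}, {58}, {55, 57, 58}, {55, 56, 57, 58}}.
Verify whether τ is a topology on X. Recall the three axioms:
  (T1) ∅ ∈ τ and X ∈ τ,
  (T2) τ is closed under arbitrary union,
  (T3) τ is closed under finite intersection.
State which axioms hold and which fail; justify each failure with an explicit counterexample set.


τ is NOT a topology on X.

Axiom (T1): ∅ ∈ τ? Yes; X ∈ τ? Yes.
Axiom (T2/T3): check pairwise unions and intersections of members of τ.
Counterexample for (T2): {55} ∪ {58} = {55, 58} ∉ τ. Therefore τ is NOT a topology.


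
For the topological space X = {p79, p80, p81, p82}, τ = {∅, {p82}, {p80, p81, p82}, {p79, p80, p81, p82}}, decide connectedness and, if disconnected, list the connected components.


(X, τ) is connected.

Find clopen sets (U ∈ τ with X ∖ U ∈ τ):
  U = ∅, X ∖ U = {p79, p80, p81, p82} — both open, so U is clopen.
  U = {p79, p80, p81, p82}, X ∖ U = ∅ — both open, so U is clopen.
Only trivial clopens (∅ and X) exist, so (X, τ) is connected.
Compute connected components by grouping points that agree on all clopens:
  component: {p79, p80, p81, p82}


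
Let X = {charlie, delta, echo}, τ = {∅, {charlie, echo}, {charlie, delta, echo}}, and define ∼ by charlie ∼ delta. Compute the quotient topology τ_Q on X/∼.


X/∼ = {[charlie=delta], [echo]}; |τ_Q| = 2.

Equivalence classes: [charlie=delta], [echo].
Quotient map π: X → X/∼ sends charlie ↦ [charlie=delta], delta ↦ [charlie=delta], echo ↦ [echo].
For each subset V ⊆ X/∼, compute π^{-1}(V) ⊆ X and check whether π^{-1}(V) ∈ τ. V is open in τ_Q iff π^{-1}(V) ∈ τ.
  V = {}: π^{-1}(V) = ∅ ∈ τ ✓.
  V = {[charlie=delta]}: π^{-1}(V) = {charlie, delta} ∉ τ ✗.
  V = {[echo]}: π^{-1}(V) = {echo} ∉ τ ✗.
  V = {[charlie=delta], [echo]}: π^{-1}(V) = {charlie, delta, echo} ∈ τ ✓.
Open sets in the quotient: τ_Q = {{}, {[charlie=delta], [echo]}} (2 elements).


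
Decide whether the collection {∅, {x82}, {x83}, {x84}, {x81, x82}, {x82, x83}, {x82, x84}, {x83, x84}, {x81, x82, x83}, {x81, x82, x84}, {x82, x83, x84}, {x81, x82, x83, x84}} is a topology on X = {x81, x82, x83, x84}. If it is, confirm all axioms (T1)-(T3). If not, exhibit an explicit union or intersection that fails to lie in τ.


τ IS a topology on X.

Axiom (T1): ∅ ∈ τ? Yes; X ∈ τ? Yes.
Axiom (T2/T3): check pairwise unions and intersections of members of τ.
All pairwise intersections and unions checked — each lies in τ. Therefore τ satisfies (T1), (T2), (T3): it IS a topology on X.


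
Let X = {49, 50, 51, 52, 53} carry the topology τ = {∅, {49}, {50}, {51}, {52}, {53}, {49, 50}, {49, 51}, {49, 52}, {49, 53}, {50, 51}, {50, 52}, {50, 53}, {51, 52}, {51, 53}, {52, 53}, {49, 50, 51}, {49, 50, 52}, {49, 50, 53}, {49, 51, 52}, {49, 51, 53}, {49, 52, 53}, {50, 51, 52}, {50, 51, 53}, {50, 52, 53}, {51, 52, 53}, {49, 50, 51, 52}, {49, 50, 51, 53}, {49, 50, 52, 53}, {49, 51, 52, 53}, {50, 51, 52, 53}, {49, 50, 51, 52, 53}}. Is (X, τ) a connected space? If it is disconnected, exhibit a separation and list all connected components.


(X, τ) is disconnected; components = [{49}, {50}, {51}, {52}, {53}].

Find clopen sets (U ∈ τ with X ∖ U ∈ τ):
  U = ∅, X ∖ U = {49, 50, 51, 52, 53} — both open, so U is clopen.
  U = {49}, X ∖ U = {50, 51, 52, 53} — both open, so U is clopen.
  U = {50}, X ∖ U = {49, 51, 52, 53} — both open, so U is clopen.
  U = {51}, X ∖ U = {49, 50, 52, 53} — both open, so U is clopen.
  U = {52}, X ∖ U = {49, 50, 51, 53} — both open, so U is clopen.
  U = {53}, X ∖ U = {49, 50, 51, 52} — both open, so U is clopen.
  U = {49, 50}, X ∖ U = {51, 52, 53} — both open, so U is clopen.
  U = {49, 51}, X ∖ U = {50, 52, 53} — both open, so U is clopen.
  U = {49, 52}, X ∖ U = {50, 51, 53} — both open, so U is clopen.
  U = {49, 53}, X ∖ U = {50, 51, 52} — both open, so U is clopen.
  U = {50, 51}, X ∖ U = {49, 52, 53} — both open, so U is clopen.
  U = {50, 52}, X ∖ U = {49, 51, 53} — both open, so U is clopen.
  U = {50, 53}, X ∖ U = {49, 51, 52} — both open, so U is clopen.
  U = {51, 52}, X ∖ U = {49, 50, 53} — both open, so U is clopen.
  U = {51, 53}, X ∖ U = {49, 50, 52} — both open, so U is clopen.
  U = {52, 53}, X ∖ U = {49, 50, 51} — both open, so U is clopen.
  U = {49, 50, 51}, X ∖ U = {52, 53} — both open, so U is clopen.
  U = {49, 50, 52}, X ∖ U = {51, 53} — both open, so U is clopen.
  U = {49, 50, 53}, X ∖ U = {51, 52} — both open, so U is clopen.
  U = {49, 51, 52}, X ∖ U = {50, 53} — both open, so U is clopen.
  U = {49, 51, 53}, X ∖ U = {50, 52} — both open, so U is clopen.
  U = {49, 52, 53}, X ∖ U = {50, 51} — both open, so U is clopen.
  U = {50, 51, 52}, X ∖ U = {49, 53} — both open, so U is clopen.
  U = {50, 51, 53}, X ∖ U = {49, 52} — both open, so U is clopen.
  U = {50, 52, 53}, X ∖ U = {49, 51} — both open, so U is clopen.
  U = {51, 52, 53}, X ∖ U = {49, 50} — both open, so U is clopen.
  U = {49, 50, 51, 52}, X ∖ U = {53} — both open, so U is clopen.
  U = {49, 50, 51, 53}, X ∖ U = {52} — both open, so U is clopen.
  U = {49, 50, 52, 53}, X ∖ U = {51} — both open, so U is clopen.
  U = {49, 51, 52, 53}, X ∖ U = {50} — both open, so U is clopen.
  U = {50, 51, 52, 53}, X ∖ U = {49} — both open, so U is clopen.
  U = {49, 50, 51, 52, 53}, X ∖ U = ∅ — both open, so U is clopen.
Nontrivial clopen(s) exist: e.g. {49, 50, 51, 52}. So (X, τ) is disconnected.
Compute connected components by grouping points that agree on all clopens:
  component: {49}
  component: {50}
  component: {51}
  component: {52}
  component: {53}


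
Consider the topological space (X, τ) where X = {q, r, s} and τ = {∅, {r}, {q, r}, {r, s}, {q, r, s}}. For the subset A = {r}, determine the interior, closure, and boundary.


int(A) = {r}, cl(A) = {q, r, s}, ∂A = {q, s}.

Closed sets in (X, τ) are complements of opens:
  closed(X, τ) = {∅, {q}, {s}, {q, s}, {q, r, s}}.
int(A) = ⋃ {U ∈ τ : U ⊆ A}. Opens contained in A: ∅, {r}.
Taking the union of these: int(A) = {r}.
cl(A) = ⋂ {C closed : A ⊆ C}. Closed sets containing A: {q, r, s}.
Intersecting these: cl(A) = {q, r, s}.
∂A = cl(A) ∖ int(A) = {q, r, s} ∖ {r} = {q, s}.
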